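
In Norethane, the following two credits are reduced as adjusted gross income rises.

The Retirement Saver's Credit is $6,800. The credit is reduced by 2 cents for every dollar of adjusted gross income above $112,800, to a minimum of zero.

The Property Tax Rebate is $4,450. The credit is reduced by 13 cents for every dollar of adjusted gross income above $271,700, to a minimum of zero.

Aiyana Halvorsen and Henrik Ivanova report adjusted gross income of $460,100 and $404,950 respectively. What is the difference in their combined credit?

$957

Aiyana ($460,100): Retirement Saver's Credit: 2% of the $347,300 excess over $112,800 is $6,946 ≥ base, so the credit is $0. Property Tax Rebate: 13% of the $188,400 excess over $271,700 is $24,492 ≥ base, so the credit is $0. total $0 + $0 = $0
Henrik ($404,950): Retirement Saver's Credit: 2% of the $292,150 excess over $112,800 is $5,843; credit = $6,800 − $5,843 = $957. Property Tax Rebate: 13% of the $133,250 excess over $271,700 is $17,322.50 ≥ base, so the credit is $0. total $957 + $0 = $957
Difference: |$0 − $957| = $957.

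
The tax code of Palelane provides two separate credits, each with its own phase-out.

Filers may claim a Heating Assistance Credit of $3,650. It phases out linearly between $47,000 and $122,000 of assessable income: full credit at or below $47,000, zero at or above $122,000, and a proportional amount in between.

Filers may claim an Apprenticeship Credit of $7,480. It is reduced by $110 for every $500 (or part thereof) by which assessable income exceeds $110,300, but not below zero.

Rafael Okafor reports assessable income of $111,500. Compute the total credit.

Heating Assistance Credit: $111,500 is $64,500 into a $75,000 phase-out range, leaving 10,500/75,000 of the credit: $3,650 × 10,500/75,000 = $511.
Apprenticeship Credit: income exceeds $110,300 by $1,200, which is 3 full-or-partial $500 increments; reduction = 3 × $110 = $330, leaving $7,150.
Total: $511 + $7,150 = $7,661.

$7,661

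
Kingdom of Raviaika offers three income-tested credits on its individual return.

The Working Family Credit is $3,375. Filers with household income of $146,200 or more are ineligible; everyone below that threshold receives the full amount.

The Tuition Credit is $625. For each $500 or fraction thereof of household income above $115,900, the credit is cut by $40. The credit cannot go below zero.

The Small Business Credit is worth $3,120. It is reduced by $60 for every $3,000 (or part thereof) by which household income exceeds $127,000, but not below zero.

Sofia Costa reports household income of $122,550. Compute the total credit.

$6,560

Working Family Credit: $122,550 is below the $146,200 cutoff, so the full $3,375 applies.
Tuition Credit: income exceeds $115,900 by $6,650, which is 14 full-or-partial $500 increments; reduction = 14 × $40 = $560, leaving $65.
Small Business Credit: $122,550 is at or below the $127,000 threshold, so the full $3,120 applies.
Total: $3,375 + $65 + $3,120 = $6,560.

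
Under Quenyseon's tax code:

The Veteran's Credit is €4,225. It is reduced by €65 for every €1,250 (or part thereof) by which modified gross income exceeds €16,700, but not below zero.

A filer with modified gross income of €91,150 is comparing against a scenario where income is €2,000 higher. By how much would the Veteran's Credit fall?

€130

At €91,150 — income exceeds €16,700 by €74,450, which is 60 full-or-partial €1,250 increments; reduction = 60 × €65 = €3,900, leaving €325.
At €93,150 — income exceeds €16,700 by €76,450, which is 62 full-or-partial €1,250 increments; reduction = 62 × €65 = €4,030, leaving €195.
Lost: €325 − €195 = €130.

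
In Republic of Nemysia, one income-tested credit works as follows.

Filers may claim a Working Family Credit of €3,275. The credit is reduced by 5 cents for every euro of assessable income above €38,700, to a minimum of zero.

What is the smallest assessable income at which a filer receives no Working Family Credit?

The credit falls by 5% of each euro above €38,700, so it reaches zero when the excess is €3,275 / 5% = €65,500: income = €38,700 + €65,500 = €104,200.

€104,200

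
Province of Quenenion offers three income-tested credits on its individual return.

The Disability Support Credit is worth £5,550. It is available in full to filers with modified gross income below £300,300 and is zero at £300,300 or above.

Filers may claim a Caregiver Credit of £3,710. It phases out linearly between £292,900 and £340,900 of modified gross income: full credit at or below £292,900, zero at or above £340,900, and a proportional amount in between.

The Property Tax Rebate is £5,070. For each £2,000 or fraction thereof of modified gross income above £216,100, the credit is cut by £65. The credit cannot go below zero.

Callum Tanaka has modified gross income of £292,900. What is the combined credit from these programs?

Disability Support Credit: £292,900 is below the £300,300 cutoff, so the full £5,550 applies.
Caregiver Credit: £292,900 is at or below the £292,900 threshold, so the full £3,710 applies.
Property Tax Rebate: income exceeds £216,100 by £76,800, which is 39 full-or-partial £2,000 increments; reduction = 39 × £65 = £2,535, leaving £2,535.
Total: £5,550 + £3,710 + £2,535 = £11,795.

£11,795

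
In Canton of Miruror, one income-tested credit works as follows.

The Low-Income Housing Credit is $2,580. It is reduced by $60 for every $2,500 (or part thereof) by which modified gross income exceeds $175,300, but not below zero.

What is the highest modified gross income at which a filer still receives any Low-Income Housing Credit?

$280,300

After 42 increments the reduction is 42 × $60 = $2,520, leaving $60; one more increment wipes it out. Increment 42 ends at excess 42 × $2,500 = $105,000, so the highest qualifying income is $175,300 + $105,000 = $280,300.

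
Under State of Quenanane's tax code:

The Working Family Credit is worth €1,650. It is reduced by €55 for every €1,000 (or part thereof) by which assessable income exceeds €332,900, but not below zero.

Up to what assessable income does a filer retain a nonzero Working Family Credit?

€361,900

After 29 increments the reduction is 29 × €55 = €1,595, leaving €55; one more increment wipes it out. Increment 29 ends at excess 29 × €1,000 = €29,000, so the highest qualifying income is €332,900 + €29,000 = €361,900.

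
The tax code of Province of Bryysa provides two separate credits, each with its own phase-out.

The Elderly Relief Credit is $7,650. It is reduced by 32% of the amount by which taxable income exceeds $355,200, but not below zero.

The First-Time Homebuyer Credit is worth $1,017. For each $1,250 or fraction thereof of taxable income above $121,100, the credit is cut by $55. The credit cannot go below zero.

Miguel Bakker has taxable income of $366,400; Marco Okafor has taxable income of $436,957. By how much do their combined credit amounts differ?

Miguel ($366,400): Elderly Relief Credit: 32% of the $11,200 excess over $355,200 is $3,584; credit = $7,650 − $3,584 = $4,066. First-Time Homebuyer Credit: income exceeds $121,100 by $245,300 → 197 increments × $55 = $10,835 ≥ base, so the credit is $0. total $4,066 + $0 = $4,066
Marco ($436,957): Elderly Relief Credit: 32% of the $81,757 excess over $355,200 is $26,162.24 ≥ base, so the credit is $0. First-Time Homebuyer Credit: income exceeds $121,100 by $315,857 → 253 increments × $55 = $13,915 ≥ base, so the credit is $0. total $0 + $0 = $0
Difference: |$4,066 − $0| = $4,066.

$4,066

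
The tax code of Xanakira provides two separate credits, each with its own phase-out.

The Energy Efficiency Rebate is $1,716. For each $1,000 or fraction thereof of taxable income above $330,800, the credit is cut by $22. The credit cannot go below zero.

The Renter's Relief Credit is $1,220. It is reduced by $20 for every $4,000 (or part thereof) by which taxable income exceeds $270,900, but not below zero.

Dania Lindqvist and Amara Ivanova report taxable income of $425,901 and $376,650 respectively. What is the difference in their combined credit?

$944

Dania ($425,901): Energy Efficiency Rebate: income exceeds $330,800 by $95,101 → 96 increments × $22 = $2,112 ≥ base, so the credit is $0. Renter's Relief Credit: income exceeds $270,900 by $155,001, which is 39 full-or-partial $4,000 increments; reduction = 39 × $20 = $780, leaving $440. total $0 + $440 = $440
Amara ($376,650): Energy Efficiency Rebate: income exceeds $330,800 by $45,850, which is 46 full-or-partial $1,000 increments; reduction = 46 × $22 = $1,012, leaving $704. Renter's Relief Credit: income exceeds $270,900 by $105,750, which is 27 full-or-partial $4,000 increments; reduction = 27 × $20 = $540, leaving $680. total $704 + $680 = $1,384
Difference: |$440 − $1,384| = $944.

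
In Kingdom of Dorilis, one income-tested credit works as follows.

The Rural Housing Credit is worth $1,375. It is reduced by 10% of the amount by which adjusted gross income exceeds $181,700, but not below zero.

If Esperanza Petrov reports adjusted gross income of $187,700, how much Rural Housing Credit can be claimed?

$775

Rural Housing Credit: 10% of the $6,000 excess over $181,700 is $600; credit = $1,375 − $600 = $775.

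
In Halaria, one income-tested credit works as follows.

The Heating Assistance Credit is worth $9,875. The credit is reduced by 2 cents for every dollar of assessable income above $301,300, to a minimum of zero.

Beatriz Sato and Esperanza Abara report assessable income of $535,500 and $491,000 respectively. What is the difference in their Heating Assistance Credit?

$890

Beatriz ($535,500): Heating Assistance Credit: 2% of the $234,200 excess over $301,300 is $4,684; credit = $9,875 − $4,684 = $5,191.
Esperanza ($491,000): Heating Assistance Credit: 2% of the $189,700 excess over $301,300 is $3,794; credit = $9,875 − $3,794 = $6,081.
Difference: |$5,191 − $6,081| = $890.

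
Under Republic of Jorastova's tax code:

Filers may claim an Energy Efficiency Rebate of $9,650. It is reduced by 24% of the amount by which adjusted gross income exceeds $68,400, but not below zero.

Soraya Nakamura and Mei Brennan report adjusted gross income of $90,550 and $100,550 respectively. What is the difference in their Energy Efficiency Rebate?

$2,400

Soraya ($90,550): Energy Efficiency Rebate: 24% of the $22,150 excess over $68,400 is $5,316; credit = $9,650 − $5,316 = $4,334.
Mei ($100,550): Energy Efficiency Rebate: 24% of the $32,150 excess over $68,400 is $7,716; credit = $9,650 − $7,716 = $1,934.
Difference: |$4,334 − $1,934| = $2,400.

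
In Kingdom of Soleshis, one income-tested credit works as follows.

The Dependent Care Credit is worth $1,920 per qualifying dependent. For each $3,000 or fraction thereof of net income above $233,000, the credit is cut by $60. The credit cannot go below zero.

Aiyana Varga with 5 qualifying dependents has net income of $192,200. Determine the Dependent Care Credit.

$9,600

Dependent Care Credit: base = 5 × $1,920 = $9,600. $192,200 is at or below the $233,000 threshold, so the full $9,600 applies.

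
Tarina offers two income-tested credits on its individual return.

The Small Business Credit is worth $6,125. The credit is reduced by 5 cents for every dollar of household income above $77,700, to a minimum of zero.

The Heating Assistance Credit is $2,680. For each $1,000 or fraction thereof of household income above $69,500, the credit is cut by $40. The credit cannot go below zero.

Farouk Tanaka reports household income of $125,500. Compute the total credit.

Small Business Credit: 5% of the $47,800 excess over $77,700 is $2,390; credit = $6,125 − $2,390 = $3,735.
Heating Assistance Credit: income exceeds $69,500 by $56,000, which is 56 full-or-partial $1,000 increments; reduction = 56 × $40 = $2,240, leaving $440.
Total: $3,735 + $440 = $4,175.

$4,175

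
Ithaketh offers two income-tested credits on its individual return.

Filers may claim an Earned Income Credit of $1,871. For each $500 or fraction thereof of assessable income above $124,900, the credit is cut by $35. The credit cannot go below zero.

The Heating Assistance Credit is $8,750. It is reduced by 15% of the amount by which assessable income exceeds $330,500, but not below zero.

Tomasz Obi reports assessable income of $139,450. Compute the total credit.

Earned Income Credit: income exceeds $124,900 by $14,550, which is 30 full-or-partial $500 increments; reduction = 30 × $35 = $1,050, leaving $821.
Heating Assistance Credit: $139,450 is at or below the $330,500 threshold, so the full $8,750 applies.
Total: $821 + $8,750 = $9,571.

$9,571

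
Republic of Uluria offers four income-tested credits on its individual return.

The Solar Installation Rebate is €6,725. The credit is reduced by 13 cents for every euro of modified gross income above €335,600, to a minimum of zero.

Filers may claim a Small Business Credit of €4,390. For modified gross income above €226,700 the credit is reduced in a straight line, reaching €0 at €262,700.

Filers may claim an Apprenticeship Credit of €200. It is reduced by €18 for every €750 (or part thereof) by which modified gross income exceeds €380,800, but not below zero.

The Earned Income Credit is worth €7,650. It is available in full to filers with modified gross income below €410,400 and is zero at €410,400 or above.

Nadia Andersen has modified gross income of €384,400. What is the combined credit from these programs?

Solar Installation Rebate: 13% of the €48,800 excess over €335,600 is €6,344; credit = €6,725 − €6,344 = €381.
Small Business Credit: €384,400 is at or above €262,700, so the credit is €0.
Apprenticeship Credit: income exceeds €380,800 by €3,600, which is 5 full-or-partial €750 increments; reduction = 5 × €18 = €90, leaving €110.
Earned Income Credit: €384,400 is below the €410,400 cutoff, so the full €7,650 applies.
Total: €381 + €0 + €110 + €7,650 = €8,141.

€8,141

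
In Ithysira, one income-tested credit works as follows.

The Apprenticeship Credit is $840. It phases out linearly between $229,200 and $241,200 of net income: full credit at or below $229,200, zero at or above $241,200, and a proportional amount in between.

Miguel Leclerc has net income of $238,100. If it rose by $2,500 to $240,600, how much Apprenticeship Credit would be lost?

At $238,100 — $238,100 is $8,900 into a $12,000 phase-out range, leaving 3,100/12,000 of the credit: $840 × 3,100/12,000 = $217.
At $240,600 — $240,600 is $11,400 into a $12,000 phase-out range, leaving 600/12,000 of the credit: $840 × 600/12,000 = $42.
Lost: $217 − $42 = $175.

$175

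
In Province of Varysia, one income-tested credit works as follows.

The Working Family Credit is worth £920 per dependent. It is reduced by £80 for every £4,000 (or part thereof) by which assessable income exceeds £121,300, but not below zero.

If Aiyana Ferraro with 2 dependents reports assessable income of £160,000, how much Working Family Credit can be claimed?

Working Family Credit: base = 2 × £920 = £1,840. income exceeds £121,300 by £38,700, which is 10 full-or-partial £4,000 increments; reduction = 10 × £80 = £800, leaving £1,040.

£1,040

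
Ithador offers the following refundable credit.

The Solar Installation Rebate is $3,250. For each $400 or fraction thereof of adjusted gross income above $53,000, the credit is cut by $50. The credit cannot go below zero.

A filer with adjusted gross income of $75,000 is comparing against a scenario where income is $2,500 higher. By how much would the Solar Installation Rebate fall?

At $75,000 — income exceeds $53,000 by $22,000, which is 55 full-or-partial $400 increments; reduction = 55 × $50 = $2,750, leaving $500.
At $77,500 — income exceeds $53,000 by $24,500, which is 62 full-or-partial $400 increments; reduction = 62 × $50 = $3,100, leaving $150.
Lost: $500 − $150 = $350.

$350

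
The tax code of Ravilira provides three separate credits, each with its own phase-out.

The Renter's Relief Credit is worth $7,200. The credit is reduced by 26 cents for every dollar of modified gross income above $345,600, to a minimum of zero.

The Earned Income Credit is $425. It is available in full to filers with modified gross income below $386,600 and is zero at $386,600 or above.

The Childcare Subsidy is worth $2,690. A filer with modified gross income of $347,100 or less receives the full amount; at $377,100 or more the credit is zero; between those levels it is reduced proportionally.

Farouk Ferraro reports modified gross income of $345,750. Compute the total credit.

$10,276

Renter's Relief Credit: 26% of the $150 excess over $345,600 is $39; credit = $7,200 − $39 = $7,161.
Earned Income Credit: $345,750 is below the $386,600 cutoff, so the full $425 applies.
Childcare Subsidy: $345,750 is at or below the $347,100 threshold, so the full $2,690 applies.
Total: $7,161 + $425 + $2,690 = $10,276.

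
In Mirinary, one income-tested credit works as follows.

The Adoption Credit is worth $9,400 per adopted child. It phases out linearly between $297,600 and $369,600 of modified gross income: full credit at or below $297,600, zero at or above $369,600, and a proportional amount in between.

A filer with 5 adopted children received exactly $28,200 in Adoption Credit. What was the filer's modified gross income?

$326,400

Full credit = 5 × $9,400 = $47,000.
$28,200 is 28,200/47,000 of the full $47,000, so 18,800/47,000 of the $72,000 range has been used: income = $297,600 + $72,000 × 18,800/47,000 = $326,400.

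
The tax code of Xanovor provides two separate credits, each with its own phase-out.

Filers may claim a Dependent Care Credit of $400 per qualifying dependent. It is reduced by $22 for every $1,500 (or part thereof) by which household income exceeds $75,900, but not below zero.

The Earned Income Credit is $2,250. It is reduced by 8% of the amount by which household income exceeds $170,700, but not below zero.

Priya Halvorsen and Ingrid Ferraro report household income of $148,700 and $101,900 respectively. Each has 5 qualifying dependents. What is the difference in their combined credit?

$682

Priya ($148,700): Dependent Care Credit: base = 5 × $400 = $2,000. income exceeds $75,900 by $72,800, which is 49 full-or-partial $1,500 increments; reduction = 49 × $22 = $1,078, leaving $922. Earned Income Credit: $148,700 is at or below the $170,700 threshold, so the full $2,250 applies. total $922 + $2,250 = $3,172
Ingrid ($101,900): Dependent Care Credit: base = 5 × $400 = $2,000. income exceeds $75,900 by $26,000, which is 18 full-or-partial $1,500 increments; reduction = 18 × $22 = $396, leaving $1,604. Earned Income Credit: $101,900 is at or below the $170,700 threshold, so the full $2,250 applies. total $1,604 + $2,250 = $3,854
Difference: |$3,172 − $3,854| = $682.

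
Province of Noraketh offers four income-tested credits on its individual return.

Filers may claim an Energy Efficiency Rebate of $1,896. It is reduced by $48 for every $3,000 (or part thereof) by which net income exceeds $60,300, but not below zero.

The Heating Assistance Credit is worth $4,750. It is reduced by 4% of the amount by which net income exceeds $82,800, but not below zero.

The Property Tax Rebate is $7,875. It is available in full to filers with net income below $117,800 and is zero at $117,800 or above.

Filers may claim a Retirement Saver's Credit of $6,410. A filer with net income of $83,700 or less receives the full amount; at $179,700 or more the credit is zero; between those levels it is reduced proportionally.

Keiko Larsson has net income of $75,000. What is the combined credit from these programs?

Energy Efficiency Rebate: income exceeds $60,300 by $14,700, which is 5 full-or-partial $3,000 increments; reduction = 5 × $48 = $240, leaving $1,656.
Heating Assistance Credit: $75,000 is at or below the $82,800 threshold, so the full $4,750 applies.
Property Tax Rebate: $75,000 is below the $117,800 cutoff, so the full $7,875 applies.
Retirement Saver's Credit: $75,000 is at or below the $83,700 threshold, so the full $6,410 applies.
Total: $1,656 + $4,750 + $7,875 + $6,410 = $20,691.

$20,691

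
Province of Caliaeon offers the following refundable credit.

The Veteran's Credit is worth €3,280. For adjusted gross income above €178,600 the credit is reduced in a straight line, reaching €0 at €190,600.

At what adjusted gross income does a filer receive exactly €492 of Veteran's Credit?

€492 is 492/3,280 of the full €3,280, so 2,788/3,280 of the €12,000 range has been used: income = €178,600 + €12,000 × 2,788/3,280 = €188,800.

€188,800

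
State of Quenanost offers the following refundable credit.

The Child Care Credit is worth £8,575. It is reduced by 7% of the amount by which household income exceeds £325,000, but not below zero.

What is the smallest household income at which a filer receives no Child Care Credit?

The credit falls by 7% of each pound above £325,000, so it reaches zero when the excess is £8,575 / 7% = £122,500: income = £325,000 + £122,500 = £447,500.

£447,500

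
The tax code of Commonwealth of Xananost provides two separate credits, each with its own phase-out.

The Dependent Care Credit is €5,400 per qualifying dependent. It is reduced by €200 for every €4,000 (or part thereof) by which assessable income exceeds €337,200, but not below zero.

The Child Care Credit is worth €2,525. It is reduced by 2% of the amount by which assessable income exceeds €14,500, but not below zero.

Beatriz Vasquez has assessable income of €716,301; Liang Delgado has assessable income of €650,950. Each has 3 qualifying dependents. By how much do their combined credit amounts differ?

€400

Beatriz (€716,301): Dependent Care Credit: base = 3 × €5,400 = €16,200. income exceeds €337,200 by €379,101 → 95 increments × €200 = €19,000 ≥ base, so the credit is €0. Child Care Credit: 2% of the €701,801 excess over €14,500 is €14,036.02 ≥ base, so the credit is €0. total €0 + €0 = €0
Liang (€650,950): Dependent Care Credit: base = 3 × €5,400 = €16,200. income exceeds €337,200 by €313,750, which is 79 full-or-partial €4,000 increments; reduction = 79 × €200 = €15,800, leaving €400. Child Care Credit: 2% of the €636,450 excess over €14,500 is €12,729 ≥ base, so the credit is €0. total €400 + €0 = €400
Difference: |€0 − €400| = €400.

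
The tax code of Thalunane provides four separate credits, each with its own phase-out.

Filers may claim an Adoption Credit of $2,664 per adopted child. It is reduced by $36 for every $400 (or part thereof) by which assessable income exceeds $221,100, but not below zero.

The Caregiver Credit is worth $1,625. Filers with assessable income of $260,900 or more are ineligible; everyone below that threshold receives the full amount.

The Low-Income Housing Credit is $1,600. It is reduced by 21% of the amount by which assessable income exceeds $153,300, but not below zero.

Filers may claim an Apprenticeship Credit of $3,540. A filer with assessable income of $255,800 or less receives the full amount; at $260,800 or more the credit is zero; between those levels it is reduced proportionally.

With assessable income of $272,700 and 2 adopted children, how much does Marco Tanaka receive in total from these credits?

$684

Adoption Credit: base = 2 × $2,664 = $5,328. income exceeds $221,100 by $51,600, which is 129 full-or-partial $400 increments; reduction = 129 × $36 = $4,644, leaving $684.
Caregiver Credit: $272,700 meets or exceeds the $260,900 cutoff, so the credit is $0.
Low-Income Housing Credit: 21% of the $119,400 excess over $153,300 is $25,074 ≥ base, so the credit is $0.
Apprenticeship Credit: $272,700 is at or above $260,800, so the credit is $0.
Total: $684 + $0 + $0 + $0 = $684.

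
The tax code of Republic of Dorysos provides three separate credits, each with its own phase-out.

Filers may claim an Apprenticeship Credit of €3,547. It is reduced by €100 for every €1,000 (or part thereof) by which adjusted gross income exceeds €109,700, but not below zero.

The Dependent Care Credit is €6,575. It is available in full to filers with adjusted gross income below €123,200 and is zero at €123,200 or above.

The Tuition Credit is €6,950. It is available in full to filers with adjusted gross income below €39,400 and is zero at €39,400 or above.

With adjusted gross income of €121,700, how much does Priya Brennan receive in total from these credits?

Apprenticeship Credit: income exceeds €109,700 by €12,000, which is 12 full-or-partial €1,000 increments; reduction = 12 × €100 = €1,200, leaving €2,347.
Dependent Care Credit: €121,700 is below the €123,200 cutoff, so the full €6,575 applies.
Tuition Credit: €121,700 meets or exceeds the €39,400 cutoff, so the credit is €0.
Total: €2,347 + €6,575 + €0 = €8,922.

€8,922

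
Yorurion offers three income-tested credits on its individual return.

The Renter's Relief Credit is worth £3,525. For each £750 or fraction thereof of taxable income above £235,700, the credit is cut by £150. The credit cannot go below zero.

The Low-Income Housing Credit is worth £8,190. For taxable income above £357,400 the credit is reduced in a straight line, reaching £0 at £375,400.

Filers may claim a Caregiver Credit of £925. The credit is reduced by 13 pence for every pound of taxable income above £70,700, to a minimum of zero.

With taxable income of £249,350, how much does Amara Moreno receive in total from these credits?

£8,865

Renter's Relief Credit: income exceeds £235,700 by £13,650, which is 19 full-or-partial £750 increments; reduction = 19 × £150 = £2,850, leaving £675.
Low-Income Housing Credit: £249,350 is at or below the £357,400 threshold, so the full £8,190 applies.
Caregiver Credit: 13% of the £178,650 excess over £70,700 is £23,224.50 ≥ base, so the credit is £0.
Total: £675 + £8,190 + £0 = £8,865.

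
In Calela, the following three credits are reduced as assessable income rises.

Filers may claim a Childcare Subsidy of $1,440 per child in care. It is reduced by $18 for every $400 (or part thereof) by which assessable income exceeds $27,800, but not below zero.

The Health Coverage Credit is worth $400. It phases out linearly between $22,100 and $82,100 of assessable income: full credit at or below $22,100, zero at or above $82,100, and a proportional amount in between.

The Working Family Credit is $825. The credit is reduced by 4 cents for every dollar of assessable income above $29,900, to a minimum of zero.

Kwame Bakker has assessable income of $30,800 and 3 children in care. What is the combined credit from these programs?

Childcare Subsidy: base = 3 × $1,440 = $4,320. income exceeds $27,800 by $3,000, which is 8 full-or-partial $400 increments; reduction = 8 × $18 = $144, leaving $4,176.
Health Coverage Credit: $30,800 is $8,700 into a $60,000 phase-out range, leaving 51,300/60,000 of the credit: $400 × 51,300/60,000 = $342.
Working Family Credit: 4% of the $900 excess over $29,900 is $36; credit = $825 − $36 = $789.
Total: $4,176 + $342 + $789 = $5,307.

$5,307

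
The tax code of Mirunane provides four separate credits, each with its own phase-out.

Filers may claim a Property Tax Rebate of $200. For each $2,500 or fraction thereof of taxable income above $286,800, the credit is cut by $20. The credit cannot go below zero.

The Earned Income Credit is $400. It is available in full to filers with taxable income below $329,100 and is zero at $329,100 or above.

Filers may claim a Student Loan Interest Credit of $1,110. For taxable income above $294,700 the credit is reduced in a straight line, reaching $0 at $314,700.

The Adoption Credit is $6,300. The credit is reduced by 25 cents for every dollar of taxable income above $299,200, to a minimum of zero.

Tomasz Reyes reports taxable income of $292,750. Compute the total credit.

$7,950

Property Tax Rebate: income exceeds $286,800 by $5,950, which is 3 full-or-partial $2,500 increments; reduction = 3 × $20 = $60, leaving $140.
Earned Income Credit: $292,750 is below the $329,100 cutoff, so the full $400 applies.
Student Loan Interest Credit: $292,750 is at or below the $294,700 threshold, so the full $1,110 applies.
Adoption Credit: $292,750 is at or below the $299,200 threshold, so the full $6,300 applies.
Total: $140 + $400 + $1,110 + $6,300 = $7,950.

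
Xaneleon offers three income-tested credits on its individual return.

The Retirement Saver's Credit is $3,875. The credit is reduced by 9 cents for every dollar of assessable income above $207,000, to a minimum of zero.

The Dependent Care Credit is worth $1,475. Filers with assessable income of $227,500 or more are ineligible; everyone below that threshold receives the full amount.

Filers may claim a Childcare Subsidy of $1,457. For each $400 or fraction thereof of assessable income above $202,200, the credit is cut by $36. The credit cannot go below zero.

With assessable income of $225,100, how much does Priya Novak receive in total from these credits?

Retirement Saver's Credit: 9% of the $18,100 excess over $207,000 is $1,629; credit = $3,875 − $1,629 = $2,246.
Dependent Care Credit: $225,100 is below the $227,500 cutoff, so the full $1,475 applies.
Childcare Subsidy: income exceeds $202,200 by $22,900 → 58 increments × $36 = $2,088 ≥ base, so the credit is $0.
Total: $2,246 + $1,475 + $0 = $3,721.

$3,721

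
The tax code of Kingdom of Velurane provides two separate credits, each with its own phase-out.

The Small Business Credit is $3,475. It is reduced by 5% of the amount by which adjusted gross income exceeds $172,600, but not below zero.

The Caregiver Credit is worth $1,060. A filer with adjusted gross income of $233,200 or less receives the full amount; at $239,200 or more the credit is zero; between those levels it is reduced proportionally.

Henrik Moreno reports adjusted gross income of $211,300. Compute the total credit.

Small Business Credit: 5% of the $38,700 excess over $172,600 is $1,935; credit = $3,475 − $1,935 = $1,540.
Caregiver Credit: $211,300 is at or below the $233,200 threshold, so the full $1,060 applies.
Total: $1,540 + $1,060 = $2,600.

$2,600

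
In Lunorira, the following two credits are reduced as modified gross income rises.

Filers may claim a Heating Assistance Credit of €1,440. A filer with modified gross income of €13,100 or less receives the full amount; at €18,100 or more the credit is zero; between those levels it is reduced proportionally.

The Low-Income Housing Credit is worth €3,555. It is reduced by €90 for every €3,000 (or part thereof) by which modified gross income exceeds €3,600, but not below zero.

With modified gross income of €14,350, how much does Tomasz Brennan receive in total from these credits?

Heating Assistance Credit: €14,350 is €1,250 into a €5,000 phase-out range, leaving 3,750/5,000 of the credit: €1,440 × 3,750/5,000 = €1,080.
Low-Income Housing Credit: income exceeds €3,600 by €10,750, which is 4 full-or-partial €3,000 increments; reduction = 4 × €90 = €360, leaving €3,195.
Total: €1,080 + €3,195 = €4,275.

€4,275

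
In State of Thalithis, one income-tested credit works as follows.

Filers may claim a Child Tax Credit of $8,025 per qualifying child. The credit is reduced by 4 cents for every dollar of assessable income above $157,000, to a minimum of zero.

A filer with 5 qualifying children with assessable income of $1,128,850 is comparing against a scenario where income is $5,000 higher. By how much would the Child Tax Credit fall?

$200

At $1,128,850 — base = 5 × $8,025 = $40,125. 4% of the $971,850 excess over $157,000 is $38,874; credit = $40,125 − $38,874 = $1,251.
At $1,133,850 — base = 5 × $8,025 = $40,125. 4% of the $976,850 excess over $157,000 is $39,074; credit = $40,125 − $39,074 = $1,051.
Lost: $1,251 − $1,051 = $200.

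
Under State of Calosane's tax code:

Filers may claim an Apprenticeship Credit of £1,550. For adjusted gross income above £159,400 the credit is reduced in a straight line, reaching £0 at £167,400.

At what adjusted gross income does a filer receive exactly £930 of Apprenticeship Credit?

£930 is 930/1,550 of the full £1,550, so 620/1,550 of the £8,000 range has been used: income = £159,400 + £8,000 × 620/1,550 = £162,600.

£162,600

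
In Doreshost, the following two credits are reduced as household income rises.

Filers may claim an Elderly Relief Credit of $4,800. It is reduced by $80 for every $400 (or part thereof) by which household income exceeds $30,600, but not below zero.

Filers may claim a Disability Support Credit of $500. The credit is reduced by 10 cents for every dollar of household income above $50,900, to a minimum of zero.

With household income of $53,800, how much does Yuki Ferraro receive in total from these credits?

$370

Elderly Relief Credit: income exceeds $30,600 by $23,200, which is 58 full-or-partial $400 increments; reduction = 58 × $80 = $4,640, leaving $160.
Disability Support Credit: 10% of the $2,900 excess over $50,900 is $290; credit = $500 − $290 = $210.
Total: $160 + $210 = $370.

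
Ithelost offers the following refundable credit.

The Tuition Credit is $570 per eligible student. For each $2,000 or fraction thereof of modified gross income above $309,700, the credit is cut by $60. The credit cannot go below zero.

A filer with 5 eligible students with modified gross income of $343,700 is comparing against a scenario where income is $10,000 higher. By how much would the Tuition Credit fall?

At $343,700 — base = 5 × $570 = $2,850. income exceeds $309,700 by $34,000, which is 17 full-or-partial $2,000 increments; reduction = 17 × $60 = $1,020, leaving $1,830.
At $353,700 — base = 5 × $570 = $2,850. income exceeds $309,700 by $44,000, which is 22 full-or-partial $2,000 increments; reduction = 22 × $60 = $1,320, leaving $1,530.
Lost: $1,830 − $1,530 = $300.

$300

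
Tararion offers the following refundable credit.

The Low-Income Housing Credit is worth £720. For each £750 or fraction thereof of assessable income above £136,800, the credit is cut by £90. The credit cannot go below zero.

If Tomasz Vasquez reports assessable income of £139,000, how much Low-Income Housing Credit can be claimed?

£450

Low-Income Housing Credit: income exceeds £136,800 by £2,200, which is 3 full-or-partial £750 increments; reduction = 3 × £90 = £270, leaving £450.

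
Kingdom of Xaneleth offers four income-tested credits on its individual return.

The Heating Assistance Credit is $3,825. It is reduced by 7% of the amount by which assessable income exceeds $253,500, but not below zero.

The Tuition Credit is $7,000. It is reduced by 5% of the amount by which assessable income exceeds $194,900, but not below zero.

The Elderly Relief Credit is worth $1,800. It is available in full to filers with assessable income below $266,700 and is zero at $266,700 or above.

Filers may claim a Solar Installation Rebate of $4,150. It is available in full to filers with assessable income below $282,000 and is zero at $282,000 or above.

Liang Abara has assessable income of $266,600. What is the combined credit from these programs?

Heating Assistance Credit: 7% of the $13,100 excess over $253,500 is $917; credit = $3,825 − $917 = $2,908.
Tuition Credit: 5% of the $71,700 excess over $194,900 is $3,585; credit = $7,000 − $3,585 = $3,415.
Elderly Relief Credit: $266,600 is below the $266,700 cutoff, so the full $1,800 applies.
Solar Installation Rebate: $266,600 is below the $282,000 cutoff, so the full $4,150 applies.
Total: $2,908 + $3,415 + $1,800 + $4,150 = $12,273.

$12,273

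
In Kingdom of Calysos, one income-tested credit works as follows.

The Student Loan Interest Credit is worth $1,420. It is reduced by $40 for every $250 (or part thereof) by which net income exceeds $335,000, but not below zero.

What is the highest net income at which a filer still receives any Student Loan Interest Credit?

After 35 increments the reduction is 35 × $40 = $1,400, leaving $20; one more increment wipes it out. Increment 35 ends at excess 35 × $250 = $8,750, so the highest qualifying income is $335,000 + $8,750 = $343,750.

$343,750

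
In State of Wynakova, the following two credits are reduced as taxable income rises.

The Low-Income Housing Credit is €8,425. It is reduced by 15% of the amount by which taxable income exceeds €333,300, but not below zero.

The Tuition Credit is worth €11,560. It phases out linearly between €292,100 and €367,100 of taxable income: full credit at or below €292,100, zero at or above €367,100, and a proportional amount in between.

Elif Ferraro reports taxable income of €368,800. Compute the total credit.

Low-Income Housing Credit: 15% of the €35,500 excess over €333,300 is €5,325; credit = €8,425 − €5,325 = €3,100.
Tuition Credit: €368,800 is at or above €367,100, so the credit is €0.
Total: €3,100 + €0 = €3,100.

€3,100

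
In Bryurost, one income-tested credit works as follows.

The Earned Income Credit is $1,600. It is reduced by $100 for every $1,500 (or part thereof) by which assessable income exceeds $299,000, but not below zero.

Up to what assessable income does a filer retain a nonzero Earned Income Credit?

$321,500

After 15 increments the reduction is 15 × $100 = $1,500, leaving $100; one more increment wipes it out. Increment 15 ends at excess 15 × $1,500 = $22,500, so the highest qualifying income is $299,000 + $22,500 = $321,500.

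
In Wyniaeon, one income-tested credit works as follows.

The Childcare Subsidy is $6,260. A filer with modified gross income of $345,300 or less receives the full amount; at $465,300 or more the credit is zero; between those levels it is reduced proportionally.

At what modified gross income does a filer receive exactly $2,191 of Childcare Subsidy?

$2,191 is 2,191/6,260 of the full $6,260, so 4,069/6,260 of the $120,000 range has been used: income = $345,300 + $120,000 × 4,069/6,260 = $423,300.

$423,300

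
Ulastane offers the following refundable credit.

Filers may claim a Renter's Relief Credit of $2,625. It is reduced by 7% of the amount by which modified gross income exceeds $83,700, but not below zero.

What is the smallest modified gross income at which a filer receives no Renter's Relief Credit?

The credit falls by 7% of each dollar above $83,700, so it reaches zero when the excess is $2,625 / 7% = $37,500: income = $83,700 + $37,500 = $121,200.

$121,200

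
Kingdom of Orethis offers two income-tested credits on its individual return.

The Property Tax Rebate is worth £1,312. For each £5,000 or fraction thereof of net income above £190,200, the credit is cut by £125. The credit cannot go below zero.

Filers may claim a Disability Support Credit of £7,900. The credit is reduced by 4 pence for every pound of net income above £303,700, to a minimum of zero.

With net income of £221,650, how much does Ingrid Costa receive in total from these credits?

Property Tax Rebate: income exceeds £190,200 by £31,450, which is 7 full-or-partial £5,000 increments; reduction = 7 × £125 = £875, leaving £437.
Disability Support Credit: £221,650 is at or below the £303,700 threshold, so the full £7,900 applies.
Total: £437 + £7,900 = £8,337.

£8,337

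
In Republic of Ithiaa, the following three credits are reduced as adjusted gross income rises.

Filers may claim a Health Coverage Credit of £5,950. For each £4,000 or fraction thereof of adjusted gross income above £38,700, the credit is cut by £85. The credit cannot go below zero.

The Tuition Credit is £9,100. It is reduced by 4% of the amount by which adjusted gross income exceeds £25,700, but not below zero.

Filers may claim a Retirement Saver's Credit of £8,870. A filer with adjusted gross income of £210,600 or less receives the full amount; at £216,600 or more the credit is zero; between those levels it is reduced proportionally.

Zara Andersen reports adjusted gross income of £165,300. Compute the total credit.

Health Coverage Credit: income exceeds £38,700 by £126,600, which is 32 full-or-partial £4,000 increments; reduction = 32 × £85 = £2,720, leaving £3,230.
Tuition Credit: 4% of the £139,600 excess over £25,700 is £5,584; credit = £9,100 − £5,584 = £3,516.
Retirement Saver's Credit: £165,300 is at or below the £210,600 threshold, so the full £8,870 applies.
Total: £3,230 + £3,516 + £8,870 = £15,616.

£15,616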